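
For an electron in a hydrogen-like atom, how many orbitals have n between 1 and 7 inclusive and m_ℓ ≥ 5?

Treat each shell separately and count matching orbitals:
n=6 → 1; n=7 → 3.
Total orbitals: 1 + 3 = 4.

4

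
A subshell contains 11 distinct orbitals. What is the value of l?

l = 5 (h)

2l+1 = 11 gives l = 5.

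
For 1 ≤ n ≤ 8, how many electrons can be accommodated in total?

408

Total orbitals = 1² + 2² + 3² + 4² + 5² + 6² + 7² + 8² = 204. Doubling for spin gives 408 electrons.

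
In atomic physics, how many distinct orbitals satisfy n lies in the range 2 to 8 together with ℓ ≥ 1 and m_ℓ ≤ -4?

Per-shell orbital counts meeting the constraint:
n=5 → 1; n=6 → 3; n=7 → 6; n=8 → 10.
Total orbitals: 1 + 3 + 6 + 10 = 20.

20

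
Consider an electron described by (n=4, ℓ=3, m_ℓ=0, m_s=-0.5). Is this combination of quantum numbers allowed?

Allowed

n = 4 is a positive integer. ℓ = 3 satisfies 0 ≤ ℓ ≤ n−1 = 3. m_ℓ = 0 lies in the range −ℓ … +ℓ (here −3 … 3). m_s = -1/2 is one of ±1/2.
All four constraints are satisfied.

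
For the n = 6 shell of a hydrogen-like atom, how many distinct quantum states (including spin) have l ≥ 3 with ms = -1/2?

27

For n = 6, l ranges over 0 … 5.
Orbitals with l ≥ 3, by l: l=3 → 7; l=4 → 9; l=5 → 11.
Orbitals: 7 + 9 + 11 = 27. With ms fixed to a single value there is one state per orbital, giving 27 states.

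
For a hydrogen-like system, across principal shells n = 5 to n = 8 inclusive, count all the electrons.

348

Shell n has n² orbitals: 5²=25 + 6²=36 + 7²=49 + 8²=64 = 174 orbitals.
Two spin states per orbital: 2 × 174 = 348 electrons.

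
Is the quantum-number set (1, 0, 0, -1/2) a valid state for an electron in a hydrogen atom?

Valid

n = 1 is a positive integer. l = 0 satisfies 0 ≤ l ≤ n−1 = 0. m_l = 0 lies in the range −l … +l (here 0). m_s = -1/2 is one of ±1/2.
All four constraints are satisfied.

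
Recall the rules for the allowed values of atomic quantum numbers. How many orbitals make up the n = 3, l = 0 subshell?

A subshell has 2l+1 orbitals; with l = 0, that's 1.

1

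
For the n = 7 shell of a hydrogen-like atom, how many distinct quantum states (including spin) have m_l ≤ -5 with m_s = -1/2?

With n = 7 the allowed l are 0, 1, …, 6.
The (l, m_l) pairs meeting m_l ≤ -5 give: l=5 → 1; l=6 → 2.
Orbitals: 1 + 2 = 3. With m_s fixed to a single value there is one state per orbital, giving 3 states.

3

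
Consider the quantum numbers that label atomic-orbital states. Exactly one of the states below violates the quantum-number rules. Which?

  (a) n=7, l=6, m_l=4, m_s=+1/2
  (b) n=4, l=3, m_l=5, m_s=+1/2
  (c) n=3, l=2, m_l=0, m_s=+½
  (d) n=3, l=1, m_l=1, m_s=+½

(b)

(b) has |m_l| = 5 > l = 3, violating −l ≤ m_l ≤ l.
The remaining sets (a), (c), (d) satisfy all four rules.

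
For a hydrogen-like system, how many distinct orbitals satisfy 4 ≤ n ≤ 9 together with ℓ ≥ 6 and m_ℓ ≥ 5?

For each n in the range, tally the orbitals obeying ℓ ≥ 6 and m_ℓ ≥ 5:
n=7 → 2; n=8 → 5; n=9 → 9.
Total orbitals: 2 + 5 + 9 = 16.

16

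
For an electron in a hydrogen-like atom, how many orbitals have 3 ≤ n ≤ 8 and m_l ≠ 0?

166

Count contributing orbitals for each principal shell:
n=3 → 6; n=4 → 12; n=5 → 20; n=6 → 30; n=7 → 42; n=8 → 56.
Total orbitals: 6 + 12 + 20 + 30 + 42 + 56 = 166.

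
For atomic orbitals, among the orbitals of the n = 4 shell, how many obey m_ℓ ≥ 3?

With n = 4 the allowed ℓ are 0, 1, …, 3.
The (ℓ, m_ℓ) pairs meeting m_ℓ ≥ 3 give: ℓ=3 → 1.
Total orbitals: 1.

1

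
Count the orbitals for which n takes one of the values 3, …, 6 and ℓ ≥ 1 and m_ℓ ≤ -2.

Go shell by shell, enumerating (ℓ, m_ℓ) with ℓ ≥ 1 and m_ℓ ≤ -2:
n=3 → 1; n=4 → 3; n=5 → 6; n=6 → 10.
Total orbitals: 1 + 3 + 6 + 10 = 20.

20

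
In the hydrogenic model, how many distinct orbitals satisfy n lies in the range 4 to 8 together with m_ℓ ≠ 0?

160

Per-shell orbital counts meeting the constraint:
n=4 → 12; n=5 → 20; n=6 → 30; n=7 → 42; n=8 → 56.
Total orbitals: 12 + 20 + 30 + 42 + 56 = 160.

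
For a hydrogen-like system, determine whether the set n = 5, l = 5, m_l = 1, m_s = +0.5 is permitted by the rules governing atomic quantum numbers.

The orbital quantum number must satisfy 0 ≤ l ≤ n−1. With n = 5 the allowed l values are 0, 1, 2, 3, 4, so l = 5 is out of range.

Not allowed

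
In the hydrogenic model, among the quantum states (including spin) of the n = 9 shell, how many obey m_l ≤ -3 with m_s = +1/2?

21

The n = 9 shell has l = 0 through 8; check each.
Per l-value: l=3 → 1; l=4 → 2; l=5 → 3; l=6 → 4; l=7 → 5; l=8 → 6.
Orbitals: 1 + 2 + 3 + 4 + 5 + 6 = 21. With m_s fixed to a single value there is one state per orbital, giving 21 states.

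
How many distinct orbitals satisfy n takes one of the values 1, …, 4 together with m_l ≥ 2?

Count contributing orbitals for each principal shell:
n=3 → 1; n=4 → 3.
Total orbitals: 1 + 3 = 4.

4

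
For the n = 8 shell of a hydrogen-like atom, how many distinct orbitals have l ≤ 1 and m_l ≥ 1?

1

With n = 8 the allowed l are 0, 1, …, 7.
The (l, m_l) pairs meeting l ≤ 1 and m_l ≥ 1 give: l=1 → 1.
Total orbitals: 1.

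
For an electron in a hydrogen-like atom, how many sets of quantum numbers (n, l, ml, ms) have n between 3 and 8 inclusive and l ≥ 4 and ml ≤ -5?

For each n in the range, tally the orbitals obeying l ≥ 4 and ml ≤ -5:
n=6 → 1; n=7 → 3; n=8 → 6.
Orbitals: 1 + 3 + 6 = 10. Including both spin states (ms = ±1/2) gives 2 × 10 = 20 states.

20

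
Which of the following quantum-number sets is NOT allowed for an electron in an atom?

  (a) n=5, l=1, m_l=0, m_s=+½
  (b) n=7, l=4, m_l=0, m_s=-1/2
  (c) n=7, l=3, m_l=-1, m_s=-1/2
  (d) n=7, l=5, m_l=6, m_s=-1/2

(d)

(d) has |m_l| = 6 > l = 5, violating −l ≤ m_l ≤ l.
The remaining sets (a), (b), (c) satisfy all four rules.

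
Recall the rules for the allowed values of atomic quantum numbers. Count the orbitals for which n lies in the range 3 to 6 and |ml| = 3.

12

Work shell by shell — for each n, count the (l, ml) pairs that satisfy |ml| = 3:
n=4 → 2; n=5 → 4; n=6 → 6.
Total orbitals: 2 + 4 + 6 = 12.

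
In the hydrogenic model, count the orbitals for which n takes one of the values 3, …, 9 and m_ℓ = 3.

21

Count contributing orbitals for each principal shell:
n=4 → 1; n=5 → 2; n=6 → 3; n=7 → 4; n=8 → 5; n=9 → 6.
Total orbitals: 1 + 2 + 3 + 4 + 5 + 6 = 21.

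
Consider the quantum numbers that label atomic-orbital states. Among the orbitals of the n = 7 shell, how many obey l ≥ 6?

With n = 7 the allowed l are 0, 1, …, 6.
Contributions: l=6 → 13.
Total orbitals: 13.

13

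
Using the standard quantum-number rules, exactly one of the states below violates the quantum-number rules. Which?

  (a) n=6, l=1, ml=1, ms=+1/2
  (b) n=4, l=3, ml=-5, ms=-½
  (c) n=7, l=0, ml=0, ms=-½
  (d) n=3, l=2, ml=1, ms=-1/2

(b)

(b) has |ml| = 5 > l = 3, violating −l ≤ ml ≤ l.
The remaining sets (a), (c), (d) satisfy all four rules.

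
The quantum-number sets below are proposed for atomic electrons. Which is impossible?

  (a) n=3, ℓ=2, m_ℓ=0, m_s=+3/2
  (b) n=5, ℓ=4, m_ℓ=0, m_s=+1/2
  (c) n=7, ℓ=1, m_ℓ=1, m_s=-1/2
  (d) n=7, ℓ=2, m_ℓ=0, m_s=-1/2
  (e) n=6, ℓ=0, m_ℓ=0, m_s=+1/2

(a)

(a) has m_s = +3/2, but an electron's spin must be ±1/2.
The remaining sets (b), (c), (d), (e) satisfy all four rules.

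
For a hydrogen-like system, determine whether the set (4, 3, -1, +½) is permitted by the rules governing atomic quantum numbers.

n = 4 is a positive integer. l = 3 satisfies 0 ≤ l ≤ n−1 = 3. ml = -1 lies in the range −l … +l (here −3 … 3). ms = +1/2 is one of ±1/2.
All four constraints are satisfied.

Allowed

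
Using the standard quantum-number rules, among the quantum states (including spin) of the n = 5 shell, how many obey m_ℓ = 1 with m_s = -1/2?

4

Go through ℓ = 0, …, 4 (the values permitted for n = 5).
Per ℓ-value: ℓ=1 → 1; ℓ=2 → 1; ℓ=3 → 1; ℓ=4 → 1.
Orbitals: 1 + 1 + 1 + 1 = 4. With m_s fixed to a single value there is one state per orbital, giving 4 states.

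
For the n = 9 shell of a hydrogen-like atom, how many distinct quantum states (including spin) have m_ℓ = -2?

For n = 9, ℓ ranges over 0 … 8.
Contributions: ℓ=2 → 1; ℓ=3 → 1; ℓ=4 → 1; ℓ=5 → 1; ℓ=6 → 1; ℓ=7 → 1; ℓ=8 → 1.
Orbitals: 1 + 1 + 1 + 1 + 1 + 1 + 1 = 7. Each orbital carries two spin states, so 7 × 2 = 14 states.

14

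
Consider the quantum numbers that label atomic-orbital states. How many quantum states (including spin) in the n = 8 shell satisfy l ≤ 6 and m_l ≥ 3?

The n = 8 shell has l = 0 through 7; check each.
Contributions: l=3 → 1; l=4 → 2; l=5 → 3; l=6 → 4.
Orbitals: 1 + 2 + 3 + 4 = 10. Each orbital carries two spin states, so 10 × 2 = 20 states.

20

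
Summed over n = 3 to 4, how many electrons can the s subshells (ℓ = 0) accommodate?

4

An s subshell (ℓ = 0) exists for every n ≥ 1, so shells n = 3, 4 each contribute one — 2 subshells.
Since each s subshell holds 2(2·0+1) = 2 electrons, the total is 2 × 2 = 4.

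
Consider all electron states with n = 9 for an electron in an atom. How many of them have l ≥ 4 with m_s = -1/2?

Orbitals with l ≥ 4, by l: l=4 → 9; l=5 → 11; l=6 → 13; l=7 → 15; l=8 → 17.
Orbitals: 9 + 11 + 13 + 15 + 17 = 65. With m_s fixed to a single value there is one state per orbital, giving 65 states.

65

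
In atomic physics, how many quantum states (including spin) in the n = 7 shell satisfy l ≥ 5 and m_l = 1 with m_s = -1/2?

2

Per l-value: l=5 → 1; l=6 → 1.
Orbitals: 1 + 1 = 2. With m_s fixed to a single value there is one state per orbital, giving 2 states.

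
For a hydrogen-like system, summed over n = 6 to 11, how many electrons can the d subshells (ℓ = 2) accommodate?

A d subshell (ℓ = 2) exists for every n ≥ 3, so shells n = 6, 7, 8, 9, 10, 11 each contribute one — 6 subshells.
Since each d subshell holds 2(2·2+1) = 10 electrons, the total is 6 × 10 = 60.

60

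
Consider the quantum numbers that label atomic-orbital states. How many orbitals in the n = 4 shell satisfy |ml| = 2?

4

Contributions: l=2 → 2; l=3 → 2.
Total orbitals: 2 + 2 = 4.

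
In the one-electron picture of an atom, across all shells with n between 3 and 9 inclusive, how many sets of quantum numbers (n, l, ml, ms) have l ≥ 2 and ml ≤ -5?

40

Per-shell orbital counts meeting the constraint:
n=6 → 1; n=7 → 3; n=8 → 6; n=9 → 10.
Orbitals: 1 + 3 + 6 + 10 = 20. Including both spin states (ms = ±1/2) gives 2 × 20 = 40 states.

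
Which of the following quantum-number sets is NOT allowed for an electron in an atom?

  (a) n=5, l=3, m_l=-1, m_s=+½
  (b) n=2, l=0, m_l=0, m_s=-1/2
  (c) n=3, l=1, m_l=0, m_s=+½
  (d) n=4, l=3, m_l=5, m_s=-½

(d)

(d) has |m_l| = 5 > l = 3, violating −l ≤ m_l ≤ l.
The remaining sets (a), (b), (c) satisfy all four rules.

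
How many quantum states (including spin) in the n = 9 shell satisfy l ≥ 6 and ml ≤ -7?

Orbitals with l ≥ 6 and ml ≤ -7, by l: l=7 → 1; l=8 → 2.
Orbitals: 1 + 2 = 3. Each orbital carries two spin states, so 3 × 2 = 6 states.

6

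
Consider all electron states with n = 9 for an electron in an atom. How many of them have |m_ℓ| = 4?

Go through ℓ = 0, …, 8 (the values permitted for n = 9).
Orbitals with |m_ℓ| = 4, by ℓ: ℓ=4 → 2; ℓ=5 → 2; ℓ=6 → 2; ℓ=7 → 2; ℓ=8 → 2.
Orbitals: 2 + 2 + 2 + 2 + 2 = 10. Each orbital carries two spin states, so 10 × 2 = 20 states.

20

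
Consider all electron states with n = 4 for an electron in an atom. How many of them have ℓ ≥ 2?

Go through ℓ = 0, …, 3 (the values permitted for n = 4).
Orbitals with ℓ ≥ 2, by ℓ: ℓ=2 → 5; ℓ=3 → 7.
Orbitals: 5 + 7 = 12. Each orbital carries two spin states, so 12 × 2 = 24 states.

24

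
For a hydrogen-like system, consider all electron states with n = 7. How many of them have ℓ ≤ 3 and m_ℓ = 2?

Go through ℓ = 0, …, 6 (the values permitted for n = 7).
The (ℓ, m_ℓ) pairs meeting ℓ ≤ 3 and m_ℓ = 2 give: ℓ=2 → 1; ℓ=3 → 1.
Orbitals: 1 + 1 = 2. Each orbital carries two spin states, so 2 × 2 = 4 states.

4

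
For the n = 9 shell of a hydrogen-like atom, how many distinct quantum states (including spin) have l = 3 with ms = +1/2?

7

The (l, ml) pairs meeting l = 3 give: l=3 → 7.
Orbitals: 7. With ms fixed to a single value there is one state per orbital, giving 7 states.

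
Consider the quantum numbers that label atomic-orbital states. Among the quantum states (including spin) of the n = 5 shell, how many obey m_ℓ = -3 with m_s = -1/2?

2

The n = 5 shell has ℓ = 0 through 4; check each.
Contributions: ℓ=3 → 1; ℓ=4 → 1.
Orbitals: 1 + 1 = 2. With m_s fixed to a single value there is one state per orbital, giving 2 states.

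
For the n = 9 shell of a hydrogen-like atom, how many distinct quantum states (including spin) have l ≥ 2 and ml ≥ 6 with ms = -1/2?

Go through l = 0, …, 8 (the values permitted for n = 9).
The (l, ml) pairs meeting l ≥ 2 and ml ≥ 6 give: l=6 → 1; l=7 → 2; l=8 → 3.
Orbitals: 1 + 2 + 3 = 6. With ms fixed to a single value there is one state per orbital, giving 6 states.

6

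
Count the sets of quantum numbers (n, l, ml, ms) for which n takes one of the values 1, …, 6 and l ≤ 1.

42

For each n in the range, tally the orbitals obeying l ≤ 1:
n=1 → 1; n=2 → 4; n=3 → 4; n=4 → 4; n=5 → 4; n=6 → 4.
Orbitals: 1 + 4 + 4 + 4 + 4 + 4 = 21. Including both spin states (ms = ±1/2) gives 2 × 21 = 42 states.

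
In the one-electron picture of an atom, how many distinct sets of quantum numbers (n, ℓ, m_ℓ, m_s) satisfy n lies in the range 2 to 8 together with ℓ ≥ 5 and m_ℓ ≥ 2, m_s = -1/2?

Count contributing orbitals for each principal shell:
n=6 → 4; n=7 → 9; n=8 → 15.
Orbitals: 4 + 9 + 15 = 28. With m_s fixed to -1/2 there is one state per orbital, so 28 states.

28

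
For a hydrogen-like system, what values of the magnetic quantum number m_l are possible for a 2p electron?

The 2p subshell has l = 1, and m_l takes every integer from −l to +l. With l = 1 that gives the 3 values -1, 0, 1.

-1, 0, 1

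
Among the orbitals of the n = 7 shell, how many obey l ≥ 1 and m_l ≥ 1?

The n = 7 shell has l = 0 through 6; check each.
The (l, m_l) pairs meeting l ≥ 1 and m_l ≥ 1 give: l=1 → 1; l=2 → 2; l=3 → 3; l=4 → 4; l=5 → 5; l=6 → 6.
Total orbitals: 1 + 2 + 3 + 4 + 5 + 6 = 21.

21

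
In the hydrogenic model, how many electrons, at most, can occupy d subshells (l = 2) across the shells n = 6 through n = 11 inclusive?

A d subshell (l = 2) exists for every n ≥ 3, so shells n = 6, 7, 8, 9, 10, 11 each contribute one — 6 subshells.
Since each d subshell holds 2(2·2+1) = 10 electrons, the total is 6 × 10 = 60.

60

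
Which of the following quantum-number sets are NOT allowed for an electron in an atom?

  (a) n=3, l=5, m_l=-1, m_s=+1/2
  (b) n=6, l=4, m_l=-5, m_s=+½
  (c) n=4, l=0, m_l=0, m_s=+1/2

(a) and (b)

(a) has l = 5 ≥ n = 3, violating 0 ≤ l ≤ n−1.
(b) has |m_l| = 5 > l = 4, violating −l ≤ m_l ≤ l.
The remaining set (c) satisfies all four rules.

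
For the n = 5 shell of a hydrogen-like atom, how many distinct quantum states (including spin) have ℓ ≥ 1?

With n = 5 the allowed ℓ are 0, 1, …, 4.
Orbitals with ℓ ≥ 1, by ℓ: ℓ=1 → 3; ℓ=2 → 5; ℓ=3 → 7; ℓ=4 → 9.
Orbitals: 3 + 5 + 7 + 9 = 24. Each orbital carries two spin states, so 24 × 2 = 48 states.

48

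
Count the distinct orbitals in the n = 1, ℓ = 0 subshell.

A subshell has 2ℓ+1 orbitals; with ℓ = 0, that's 1.

1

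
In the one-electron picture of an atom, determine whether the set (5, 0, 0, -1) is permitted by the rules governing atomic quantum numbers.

Not allowed

The spin quantum number for an electron can only be m_s = +1/2 or −1/2; m_s = -1 is not one of those.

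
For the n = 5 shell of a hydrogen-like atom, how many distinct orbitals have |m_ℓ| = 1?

With n = 5 the allowed ℓ are 0, 1, …, 4.
The (ℓ, m_ℓ) pairs meeting |m_ℓ| = 1 give: ℓ=1 → 2; ℓ=2 → 2; ℓ=3 → 2; ℓ=4 → 2.
Total orbitals: 2 + 2 + 2 + 2 = 8.

8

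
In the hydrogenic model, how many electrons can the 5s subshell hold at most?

A subshell with l = 0 has 2l+1 = 1 orbital, each holding 2 electrons (spin ±1/2), so 1 × 2 = 2.

2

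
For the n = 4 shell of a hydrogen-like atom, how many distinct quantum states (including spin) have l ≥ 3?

14

Contributions: l=3 → 7.
Orbitals: 7. Each orbital carries two spin states, so 7 × 2 = 14 states.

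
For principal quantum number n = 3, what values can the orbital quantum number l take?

l is an integer with 0 ≤ l ≤ n−1, so for n = 3: l = 0, 1, 2.

0, 1, 2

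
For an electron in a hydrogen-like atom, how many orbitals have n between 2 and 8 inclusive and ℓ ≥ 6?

41

Per-shell orbital counts meeting the constraint:
n=7 → 13; n=8 → 28.
Total orbitals: 13 + 28 = 41.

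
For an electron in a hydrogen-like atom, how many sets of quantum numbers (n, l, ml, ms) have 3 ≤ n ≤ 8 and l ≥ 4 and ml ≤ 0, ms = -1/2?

60

Work shell by shell — for each n, count the (l, ml) pairs that satisfy l ≥ 4 and ml ≤ 0:
n=5 → 5; n=6 → 11; n=7 → 18; n=8 → 26.
Orbitals: 5 + 11 + 18 + 26 = 60. With ms fixed to -1/2 there is one state per orbital, so 60 states.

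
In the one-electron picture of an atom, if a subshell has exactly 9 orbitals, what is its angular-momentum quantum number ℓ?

ℓ = 4 (g)

2ℓ+1 = 9 gives ℓ = 4.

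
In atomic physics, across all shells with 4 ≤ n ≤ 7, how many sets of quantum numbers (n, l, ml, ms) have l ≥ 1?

Work shell by shell — for each n, count the (l, ml) pairs that satisfy l ≥ 1:
n=4 → 15; n=5 → 24; n=6 → 35; n=7 → 48.
Orbitals: 15 + 24 + 35 + 48 = 122. Including both spin states (ms = ±1/2) gives 2 × 122 = 244 states.

244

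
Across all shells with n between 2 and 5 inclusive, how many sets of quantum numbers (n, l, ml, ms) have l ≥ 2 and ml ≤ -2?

Work shell by shell — for each n, count the (l, ml) pairs that satisfy l ≥ 2 and ml ≤ -2:
n=3 → 1; n=4 → 3; n=5 → 6.
Orbitals: 1 + 3 + 6 = 10. Including both spin states (ms = ±1/2) gives 2 × 10 = 20 states.

20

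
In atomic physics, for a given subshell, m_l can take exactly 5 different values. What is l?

m_l ranges over 2l+1 integers, so 2l+1 = 5 ⇒ l = 2.

l = 2 (d)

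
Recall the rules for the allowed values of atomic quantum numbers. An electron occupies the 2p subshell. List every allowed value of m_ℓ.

The 2p subshell has ℓ = 1, and m_ℓ takes every integer from −ℓ to +ℓ. With ℓ = 1 that gives the 3 values -1, 0, 1.

-1, 0, 1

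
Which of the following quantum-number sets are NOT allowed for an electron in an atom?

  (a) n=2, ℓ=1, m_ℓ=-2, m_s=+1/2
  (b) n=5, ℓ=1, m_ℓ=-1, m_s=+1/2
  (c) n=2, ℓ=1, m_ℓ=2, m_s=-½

(a) and (c)

(a) has |m_ℓ| = 2 > ℓ = 1, violating −ℓ ≤ m_ℓ ≤ ℓ.
(c) has |m_ℓ| = 2 > ℓ = 1, violating −ℓ ≤ m_ℓ ≤ ℓ.
The remaining set (b) satisfies all four rules.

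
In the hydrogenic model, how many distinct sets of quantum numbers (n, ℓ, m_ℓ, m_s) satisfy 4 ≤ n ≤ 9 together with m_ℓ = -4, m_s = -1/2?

15

Treat each shell separately and count matching orbitals:
n=5 → 1; n=6 → 2; n=7 → 3; n=8 → 4; n=9 → 5.
Orbitals: 1 + 2 + 3 + 4 + 5 = 15. With m_s fixed to -1/2 there is one state per orbital, so 15 states.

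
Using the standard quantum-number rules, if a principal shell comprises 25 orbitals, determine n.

n² = 25 ⇒ n = 5.

n = 5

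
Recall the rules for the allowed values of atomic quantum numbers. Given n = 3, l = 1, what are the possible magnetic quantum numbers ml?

-1, 0, 1

ml takes every integer from −l to +l. With l = 1 that gives the 3 values -1, 0, 1.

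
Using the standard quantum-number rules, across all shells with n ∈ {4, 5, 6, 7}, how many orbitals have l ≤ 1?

16

Count contributing orbitals for each principal shell:
n=4 → 4; n=5 → 4; n=6 → 4; n=7 → 4.
Total orbitals: 4 + 4 + 4 + 4 = 16.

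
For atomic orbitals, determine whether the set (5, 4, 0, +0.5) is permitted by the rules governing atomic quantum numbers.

Allowed

n = 5 is a positive integer. ℓ = 4 satisfies 0 ≤ ℓ ≤ n−1 = 4. m_ℓ = 0 lies in the range −ℓ … +ℓ (here −4 … 4). m_s = +1/2 is one of ±1/2.
All four constraints are satisfied.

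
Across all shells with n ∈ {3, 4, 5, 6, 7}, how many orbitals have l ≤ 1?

For each n in the range, tally the orbitals obeying l ≤ 1:
n=3 → 4; n=4 → 4; n=5 → 4; n=6 → 4; n=7 → 4.
Total orbitals: 4 + 4 + 4 + 4 + 4 = 20.

20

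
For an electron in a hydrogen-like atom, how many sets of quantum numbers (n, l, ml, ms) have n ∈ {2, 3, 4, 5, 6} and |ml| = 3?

24

For each n in the range, tally the orbitals obeying |ml| = 3:
n=4 → 2; n=5 → 4; n=6 → 6.
Orbitals: 2 + 4 + 6 = 12. Including both spin states (ms = ±1/2) gives 2 × 12 = 24 states.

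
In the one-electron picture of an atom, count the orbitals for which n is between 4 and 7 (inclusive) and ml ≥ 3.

20

Treat each shell separately and count matching orbitals:
n=4 → 1; n=5 → 3; n=6 → 6; n=7 → 10.
Total orbitals: 1 + 3 + 6 + 10 = 20.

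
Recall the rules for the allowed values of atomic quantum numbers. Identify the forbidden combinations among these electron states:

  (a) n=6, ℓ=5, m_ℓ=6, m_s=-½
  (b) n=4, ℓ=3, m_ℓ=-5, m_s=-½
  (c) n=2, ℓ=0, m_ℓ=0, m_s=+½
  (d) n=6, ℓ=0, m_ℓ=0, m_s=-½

(a) has |m_ℓ| = 6 > ℓ = 5, violating −ℓ ≤ m_ℓ ≤ ℓ.
(b) has |m_ℓ| = 5 > ℓ = 3, violating −ℓ ≤ m_ℓ ≤ ℓ.
The remaining sets (c), (d) satisfy all four rules.

(a) and (b)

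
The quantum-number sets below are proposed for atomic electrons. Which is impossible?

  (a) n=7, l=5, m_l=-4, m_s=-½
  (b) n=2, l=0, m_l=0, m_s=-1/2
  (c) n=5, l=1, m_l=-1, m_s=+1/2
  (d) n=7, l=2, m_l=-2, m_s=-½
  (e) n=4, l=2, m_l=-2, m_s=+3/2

(e) has m_s = +3/2, but an electron's spin must be ±1/2.
The remaining sets (a), (b), (c), (d) satisfy all four rules.

(e)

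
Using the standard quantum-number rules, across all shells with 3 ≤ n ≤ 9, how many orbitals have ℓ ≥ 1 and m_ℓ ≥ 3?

56

Per-shell orbital counts meeting the constraint:
n=4 → 1; n=5 → 3; n=6 → 6; n=7 → 10; n=8 → 15; n=9 → 21.
Total orbitals: 1 + 3 + 6 + 10 + 15 + 21 = 56.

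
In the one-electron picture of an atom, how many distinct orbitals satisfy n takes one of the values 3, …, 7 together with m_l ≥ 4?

10

Count contributing orbitals for each principal shell:
n=5 → 1; n=6 → 3; n=7 → 6.
Total orbitals: 1 + 3 + 6 = 10.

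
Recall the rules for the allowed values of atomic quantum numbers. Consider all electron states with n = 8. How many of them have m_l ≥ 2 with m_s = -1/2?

For n = 8, l ranges over 0 … 7.
Contributions: l=2 → 1; l=3 → 2; l=4 → 3; l=5 → 4; l=6 → 5; l=7 → 6.
Orbitals: 1 + 2 + 3 + 4 + 5 + 6 = 21. With m_s fixed to a single value there is one state per orbital, giving 21 states.

21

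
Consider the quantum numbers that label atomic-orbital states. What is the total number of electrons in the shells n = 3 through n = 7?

270

Shell n has n² orbitals: 3²=9 + 4²=16 + 5²=25 + 6²=36 + 7²=49 = 135 orbitals.
Two spin states per orbital: 2 × 135 = 270 electrons.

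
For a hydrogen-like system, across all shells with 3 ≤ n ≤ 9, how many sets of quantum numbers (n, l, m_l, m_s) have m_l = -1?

70

Per-shell orbital counts meeting the constraint:
n=3 → 2; n=4 → 3; n=5 → 4; n=6 → 5; n=7 → 6; n=8 → 7; n=9 → 8.
Orbitals: 2 + 3 + 4 + 5 + 6 + 7 + 8 = 35. Including both spin states (m_s = ±1/2) gives 2 × 35 = 70 states.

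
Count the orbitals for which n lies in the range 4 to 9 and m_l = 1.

33

Count contributing orbitals for each principal shell:
n=4 → 3; n=5 → 4; n=6 → 5; n=7 → 6; n=8 → 7; n=9 → 8.
Total orbitals: 3 + 4 + 5 + 6 + 7 + 8 = 33.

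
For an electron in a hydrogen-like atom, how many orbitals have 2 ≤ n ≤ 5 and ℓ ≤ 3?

Go shell by shell, enumerating (ℓ, m_ℓ) with ℓ ≤ 3:
n=2 → 4; n=3 → 9; n=4 → 16; n=5 → 16.
Total orbitals: 4 + 9 + 16 + 16 = 45.

45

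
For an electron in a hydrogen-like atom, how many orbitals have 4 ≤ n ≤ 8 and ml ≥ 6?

Go shell by shell, enumerating (l, ml) with ml ≥ 6:
n=7 → 1; n=8 → 3.
Total orbitals: 1 + 3 = 4.

4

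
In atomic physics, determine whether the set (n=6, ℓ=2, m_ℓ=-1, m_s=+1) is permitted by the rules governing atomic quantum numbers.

Invalid

The spin quantum number for an electron can only be m_s = +1/2 or −1/2; m_s = +1 is not one of those.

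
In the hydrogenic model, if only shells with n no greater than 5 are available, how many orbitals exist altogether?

55

Total orbitals = 1² + 2² + 3² + 4² + 5² = 55.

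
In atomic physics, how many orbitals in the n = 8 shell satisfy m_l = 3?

For n = 8, l ranges over 0 … 7.
Orbitals with m_l = 3, by l: l=3 → 1; l=4 → 1; l=5 → 1; l=6 → 1; l=7 → 1.
Total orbitals: 1 + 1 + 1 + 1 + 1 = 5.

5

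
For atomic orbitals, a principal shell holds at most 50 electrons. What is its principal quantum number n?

2n² = 50 ⇒ n² = 25 ⇒ n = 5.

n = 5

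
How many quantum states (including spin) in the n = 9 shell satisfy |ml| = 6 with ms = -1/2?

6

For n = 9, l ranges over 0 … 8.
Orbitals with |ml| = 6, by l: l=6 → 2; l=7 → 2; l=8 → 2.
Orbitals: 2 + 2 + 2 = 6. With ms fixed to a single value there is one state per orbital, giving 6 states.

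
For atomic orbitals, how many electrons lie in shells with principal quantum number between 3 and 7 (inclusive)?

270

Shell n has n² orbitals: 3²=9 + 4²=16 + 5²=25 + 6²=36 + 7²=49 = 135 orbitals.
Two spin states per orbital: 2 × 135 = 270 electrons.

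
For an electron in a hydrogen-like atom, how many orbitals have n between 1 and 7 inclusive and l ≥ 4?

Per-shell orbital counts meeting the constraint:
n=5 → 9; n=6 → 20; n=7 → 33.
Total orbitals: 9 + 20 + 33 = 62.

62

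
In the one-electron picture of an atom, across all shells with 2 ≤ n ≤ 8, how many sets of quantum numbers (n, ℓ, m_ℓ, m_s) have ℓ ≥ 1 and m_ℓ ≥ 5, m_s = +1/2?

Work shell by shell — for each n, count the (ℓ, m_ℓ) pairs that satisfy ℓ ≥ 1 and m_ℓ ≥ 5:
n=6 → 1; n=7 → 3; n=8 → 6.
Orbitals: 1 + 3 + 6 = 10. With m_s fixed to +1/2 there is one state per orbital, so 10 states.

10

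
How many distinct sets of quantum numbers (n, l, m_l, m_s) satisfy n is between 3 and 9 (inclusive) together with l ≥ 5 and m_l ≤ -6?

20

Go shell by shell, enumerating (l, m_l) with l ≥ 5 and m_l ≤ -6:
n=7 → 1; n=8 → 3; n=9 → 6.
Orbitals: 1 + 3 + 6 = 10. Including both spin states (m_s = ±1/2) gives 2 × 10 = 20 states.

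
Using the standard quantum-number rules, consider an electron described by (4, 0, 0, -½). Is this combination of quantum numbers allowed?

Yes

n = 4 is a positive integer. l = 0 satisfies 0 ≤ l ≤ n−1 = 3. ml = 0 lies in the range −l … +l (here 0). ms = -1/2 is one of ±1/2.
All four constraints are satisfied.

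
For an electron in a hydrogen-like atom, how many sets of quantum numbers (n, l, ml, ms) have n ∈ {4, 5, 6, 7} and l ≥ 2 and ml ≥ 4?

20

For each n in the range, tally the orbitals obeying l ≥ 2 and ml ≥ 4:
n=5 → 1; n=6 → 3; n=7 → 6.
Orbitals: 1 + 3 + 6 = 10. Including both spin states (ms = ±1/2) gives 2 × 10 = 20 states.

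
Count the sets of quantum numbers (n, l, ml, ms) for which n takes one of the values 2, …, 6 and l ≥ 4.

58

Go shell by shell, enumerating (l, ml) with l ≥ 4:
n=5 → 9; n=6 → 20.
Orbitals: 9 + 20 = 29. Including both spin states (ms = ±1/2) gives 2 × 29 = 58 states.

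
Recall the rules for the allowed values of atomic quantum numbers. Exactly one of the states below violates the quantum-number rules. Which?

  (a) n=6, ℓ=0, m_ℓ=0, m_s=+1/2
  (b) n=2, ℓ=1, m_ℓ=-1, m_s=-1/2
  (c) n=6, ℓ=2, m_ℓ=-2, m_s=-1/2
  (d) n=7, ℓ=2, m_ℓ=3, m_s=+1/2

(d) has |m_ℓ| = 3 > ℓ = 2, violating −ℓ ≤ m_ℓ ≤ ℓ.
The remaining sets (a), (b), (c) satisfy all four rules.

(d)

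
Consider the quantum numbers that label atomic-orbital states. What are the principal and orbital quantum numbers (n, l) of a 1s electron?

The leading integer gives n = 1; the letter 's' means l = 0.

n = 1, l = 0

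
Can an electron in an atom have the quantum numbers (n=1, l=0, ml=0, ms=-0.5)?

Valid

n = 1 is a positive integer. l = 0 satisfies 0 ≤ l ≤ n−1 = 0. ml = 0 lies in the range −l … +l (here 0). ms = -1/2 is one of ±1/2.
All four constraints are satisfied.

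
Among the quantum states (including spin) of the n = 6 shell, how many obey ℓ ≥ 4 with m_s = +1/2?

Contributions: ℓ=4 → 9; ℓ=5 → 11.
Orbitals: 9 + 11 = 20. With m_s fixed to a single value there is one state per orbital, giving 20 states.

20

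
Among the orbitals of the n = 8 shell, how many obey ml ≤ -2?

21

With n = 8 the allowed l are 0, 1, …, 7.
Orbitals with ml ≤ -2, by l: l=2 → 1; l=3 → 2; l=4 → 3; l=5 → 4; l=6 → 5; l=7 → 6.
Total orbitals: 1 + 2 + 3 + 4 + 5 + 6 = 21.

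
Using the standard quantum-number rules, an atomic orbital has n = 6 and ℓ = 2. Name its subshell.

ℓ = 2 corresponds to the letter 'd', so the subshell is 6d.

6d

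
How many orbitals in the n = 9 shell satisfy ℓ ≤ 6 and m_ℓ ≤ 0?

With n = 9 the allowed ℓ are 0, 1, …, 8.
The (ℓ, m_ℓ) pairs meeting ℓ ≤ 6 and m_ℓ ≤ 0 give: ℓ=0 → 1; ℓ=1 → 2; ℓ=2 → 3; ℓ=3 → 4; ℓ=4 → 5; ℓ=5 → 6; ℓ=6 → 7.
Total orbitals: 1 + 2 + 3 + 4 + 5 + 6 + 7 = 28.

28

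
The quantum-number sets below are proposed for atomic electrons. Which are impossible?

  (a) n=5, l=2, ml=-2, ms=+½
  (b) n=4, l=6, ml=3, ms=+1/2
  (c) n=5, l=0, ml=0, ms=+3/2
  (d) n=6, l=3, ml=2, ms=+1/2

(b) has l = 6 ≥ n = 4, violating 0 ≤ l ≤ n−1.
(c) has ms = +3/2, but an electron's spin must be ±1/2.
The remaining sets (a), (d) satisfy all four rules.

(b) and (c)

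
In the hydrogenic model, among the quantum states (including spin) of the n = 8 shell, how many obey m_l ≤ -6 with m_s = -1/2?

3

With n = 8 the allowed l are 0, 1, …, 7.
Orbitals with m_l ≤ -6, by l: l=6 → 1; l=7 → 2.
Orbitals: 1 + 2 = 3. With m_s fixed to a single value there is one state per orbital, giving 3 states.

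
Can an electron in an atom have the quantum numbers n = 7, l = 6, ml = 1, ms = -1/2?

n = 7 is a positive integer. l = 6 satisfies 0 ≤ l ≤ n−1 = 6. ml = 1 lies in the range −l … +l (here −6 … 6). ms = -1/2 is one of ±1/2.
All four constraints are satisfied.

Valid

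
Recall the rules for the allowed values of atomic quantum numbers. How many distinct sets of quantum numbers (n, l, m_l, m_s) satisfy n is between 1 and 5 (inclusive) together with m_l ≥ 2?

20

Work shell by shell — for each n, count the (l, m_l) pairs that satisfy m_l ≥ 2:
n=3 → 1; n=4 → 3; n=5 → 6.
Orbitals: 1 + 3 + 6 = 10. Including both spin states (m_s = ±1/2) gives 2 × 10 = 20 states.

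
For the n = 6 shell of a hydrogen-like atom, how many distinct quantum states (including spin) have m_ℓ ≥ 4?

6

For n = 6, ℓ ranges over 0 … 5.
Contributions: ℓ=4 → 1; ℓ=5 → 2.
Orbitals: 1 + 2 = 3. Each orbital carries two spin states, so 3 × 2 = 6 states.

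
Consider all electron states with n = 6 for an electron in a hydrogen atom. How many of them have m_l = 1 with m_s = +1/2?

5

Contributions: l=1 → 1; l=2 → 1; l=3 → 1; l=4 → 1; l=5 → 1.
Orbitals: 1 + 1 + 1 + 1 + 1 = 5. With m_s fixed to a single value there is one state per orbital, giving 5 states.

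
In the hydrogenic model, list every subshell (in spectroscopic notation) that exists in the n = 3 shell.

3s, 3p, 3d

For n = 3, l runs from 0 to 2. In spectroscopic notation l = 0,1,2,… ↔ s,p,d,f,g,h,i, so the subshells are 3s, 3p, 3d.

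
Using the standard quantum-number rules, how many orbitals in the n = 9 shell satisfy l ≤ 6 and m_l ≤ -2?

15

With n = 9 the allowed l are 0, 1, …, 8.
Orbitals with l ≤ 6 and m_l ≤ -2, by l: l=2 → 1; l=3 → 2; l=4 → 3; l=5 → 4; l=6 → 5.
Total orbitals: 1 + 2 + 3 + 4 + 5 = 15.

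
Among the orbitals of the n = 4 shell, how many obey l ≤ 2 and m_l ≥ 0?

The n = 4 shell has l = 0 through 3; check each.
Contributions: l=0 → 1; l=1 → 2; l=2 → 3.
Total orbitals: 1 + 2 + 3 = 6.

6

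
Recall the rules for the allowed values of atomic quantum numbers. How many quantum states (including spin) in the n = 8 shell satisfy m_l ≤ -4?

The n = 8 shell has l = 0 through 7; check each.
Per l-value: l=4 → 1; l=5 → 2; l=6 → 3; l=7 → 4.
Orbitals: 1 + 2 + 3 + 4 = 10. Each orbital carries two spin states, so 10 × 2 = 20 states.

20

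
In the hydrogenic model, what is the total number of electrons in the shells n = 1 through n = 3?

Shell n has n² orbitals: 1²=1 + 2²=4 + 3²=9 = 14 orbitals.
Two spin states per orbital: 2 × 14 = 28 electrons.

28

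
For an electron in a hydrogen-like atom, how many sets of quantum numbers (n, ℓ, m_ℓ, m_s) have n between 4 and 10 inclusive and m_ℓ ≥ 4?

112

Go shell by shell, enumerating (ℓ, m_ℓ) with m_ℓ ≥ 4:
n=5 → 1; n=6 → 3; n=7 → 6; n=8 → 10; n=9 → 15; n=10 → 21.
Orbitals: 1 + 3 + 6 + 10 + 15 + 21 = 56. Including both spin states (m_s = ±1/2) gives 2 × 56 = 112 states.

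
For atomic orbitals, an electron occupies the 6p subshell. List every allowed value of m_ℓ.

-1, 0, 1

The 6p subshell has ℓ = 1, and m_ℓ takes every integer from −ℓ to +ℓ. With ℓ = 1 that gives the 3 values -1, 0, 1.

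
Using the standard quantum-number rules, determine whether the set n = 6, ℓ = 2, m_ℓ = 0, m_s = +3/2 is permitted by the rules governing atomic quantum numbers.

Invalid

The spin quantum number for an electron can only be m_s = +1/2 or −1/2; m_s = +3/2 is not one of those.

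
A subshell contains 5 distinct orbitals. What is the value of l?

2l+1 = 5 gives l = 2.

l = 2 (d)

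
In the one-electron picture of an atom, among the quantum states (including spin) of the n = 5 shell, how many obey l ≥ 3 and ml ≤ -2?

10

Go through l = 0, …, 4 (the values permitted for n = 5).
Orbitals with l ≥ 3 and ml ≤ -2, by l: l=3 → 2; l=4 → 3.
Orbitals: 2 + 3 = 5. Each orbital carries two spin states, so 5 × 2 = 10 states.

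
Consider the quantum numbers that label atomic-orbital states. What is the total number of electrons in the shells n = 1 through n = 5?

110

Shell n has n² orbitals: 1²=1 + 2²=4 + 3²=9 + 4²=16 + 5²=25 = 55 orbitals.
Two spin states per orbital: 2 × 55 = 110 electrons.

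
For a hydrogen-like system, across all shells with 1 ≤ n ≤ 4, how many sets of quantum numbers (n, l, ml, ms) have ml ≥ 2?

Count contributing orbitals for each principal shell:
n=3 → 1; n=4 → 3.
Orbitals: 1 + 3 = 4. Including both spin states (ms = ±1/2) gives 2 × 4 = 8 states.

8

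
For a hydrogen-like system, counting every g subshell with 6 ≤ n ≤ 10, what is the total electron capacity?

A g subshell (ℓ = 4) exists for every n ≥ 5, so shells n = 6, 7, 8, 9, 10 each contribute one — 5 subshells.
Since each g subshell holds 2(2·4+1) = 18 electrons, the total is 5 × 18 = 90.

90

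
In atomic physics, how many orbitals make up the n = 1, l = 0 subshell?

A subshell has 2l+1 orbitals; with l = 0, that's 1.

1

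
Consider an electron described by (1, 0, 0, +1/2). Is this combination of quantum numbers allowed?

Allowed

n = 1 is a positive integer. l = 0 satisfies 0 ≤ l ≤ n−1 = 0. ml = 0 lies in the range −l … +l (here 0). ms = +1/2 is one of ±1/2.
All four constraints are satisfied.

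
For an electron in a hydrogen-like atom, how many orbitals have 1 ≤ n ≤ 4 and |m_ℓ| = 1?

Go shell by shell, enumerating (ℓ, m_ℓ) with |m_ℓ| = 1:
n=2 → 2; n=3 → 4; n=4 → 6.
Total orbitals: 2 + 4 + 6 = 12.

12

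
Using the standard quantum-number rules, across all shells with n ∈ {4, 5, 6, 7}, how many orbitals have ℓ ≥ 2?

110

Work shell by shell — for each n, count the (ℓ, m_ℓ) pairs that satisfy ℓ ≥ 2:
n=4 → 12; n=5 → 21; n=6 → 32; n=7 → 45.
Total orbitals: 12 + 21 + 32 + 45 = 110.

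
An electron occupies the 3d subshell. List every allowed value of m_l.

-2, -1, 0, 1, 2

The 3d subshell has l = 2, and m_l takes every integer from −l to +l. With l = 2 that gives the 5 values -2, -1, 0, 1, 2.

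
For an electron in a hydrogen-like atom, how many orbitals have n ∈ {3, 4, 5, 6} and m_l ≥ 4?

Go shell by shell, enumerating (l, m_l) with m_l ≥ 4:
n=5 → 1; n=6 → 3.
Total orbitals: 1 + 3 = 4.

4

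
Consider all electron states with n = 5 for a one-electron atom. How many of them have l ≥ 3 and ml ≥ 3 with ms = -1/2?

With n = 5 the allowed l are 0, 1, …, 4.
Per l-value: l=3 → 1; l=4 → 2.
Orbitals: 1 + 2 = 3. With ms fixed to a single value there is one state per orbital, giving 3 states.

3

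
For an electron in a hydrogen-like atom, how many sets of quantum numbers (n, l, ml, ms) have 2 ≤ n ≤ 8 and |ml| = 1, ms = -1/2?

56

Count contributing orbitals for each principal shell:
n=2 → 2; n=3 → 4; n=4 → 6; n=5 → 8; n=6 → 10; n=7 → 12; n=8 → 14.
Orbitals: 2 + 4 + 6 + 8 + 10 + 12 + 14 = 56. With ms fixed to -1/2 there is one state per orbital, so 56 states.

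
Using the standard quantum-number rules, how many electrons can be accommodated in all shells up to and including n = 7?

Total orbitals = 1² + 2² + 3² + 4² + 5² + 6² + 7² = 140. Doubling for spin gives 280 electrons.

280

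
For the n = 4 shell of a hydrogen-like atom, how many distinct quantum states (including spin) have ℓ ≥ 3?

Go through ℓ = 0, …, 3 (the values permitted for n = 4).
Orbitals with ℓ ≥ 3, by ℓ: ℓ=3 → 7.
Orbitals: 7. Each orbital carries two spin states, so 7 × 2 = 14 states.

14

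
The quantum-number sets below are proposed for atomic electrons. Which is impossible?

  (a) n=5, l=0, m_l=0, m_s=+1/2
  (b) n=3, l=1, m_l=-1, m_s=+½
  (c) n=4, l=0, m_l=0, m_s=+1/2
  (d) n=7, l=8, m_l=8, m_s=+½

(d) has l = 8 ≥ n = 7, violating 0 ≤ l ≤ n−1.
The remaining sets (a), (b), (c) satisfy all four rules.

(d)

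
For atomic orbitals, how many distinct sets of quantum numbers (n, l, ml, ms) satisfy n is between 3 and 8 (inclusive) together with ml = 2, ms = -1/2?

Go shell by shell, enumerating (l, ml) with ml = 2:
n=3 → 1; n=4 → 2; n=5 → 3; n=6 → 4; n=7 → 5; n=8 → 6.
Orbitals: 1 + 2 + 3 + 4 + 5 + 6 = 21. With ms fixed to -1/2 there is one state per orbital, so 21 states.

21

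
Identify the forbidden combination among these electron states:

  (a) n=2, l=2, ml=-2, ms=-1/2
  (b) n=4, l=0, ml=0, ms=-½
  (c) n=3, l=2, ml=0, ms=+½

(a)

(a) has l = 2 ≥ n = 2, violating 0 ≤ l ≤ n−1.
The remaining sets (b), (c) satisfy all four rules.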